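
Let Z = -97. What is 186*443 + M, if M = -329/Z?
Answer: 7992935/97 ≈ 82401.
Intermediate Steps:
M = 329/97 (M = -329/(-97) = -329*(-1/97) = 329/97 ≈ 3.3918)
186*443 + M = 186*443 + 329/97 = 82398 + 329/97 = 7992935/97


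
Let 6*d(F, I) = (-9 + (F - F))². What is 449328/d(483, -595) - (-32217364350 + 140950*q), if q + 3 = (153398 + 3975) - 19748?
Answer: 115376190602/9 ≈ 1.2820e+10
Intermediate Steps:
q = 137622 (q = -3 + ((153398 + 3975) - 19748) = -3 + (157373 - 19748) = -3 + 137625 = 137622)
d(F, I) = 27/2 (d(F, I) = (-9 + (F - F))²/6 = (-9 + 0)²/6 = (⅙)*(-9)² = (⅙)*81 = 27/2)
449328/d(483, -595) - (-32217364350 + 140950*q) = 449328/(27/2) - 140950/(1/(137622 - 228573)) = 449328*(2/27) - 140950/(1/(-90951)) = 299552/9 - 140950/(-1/90951) = 299552/9 - 140950*(-90951) = 299552/9 + 12819543450 = 115376190602/9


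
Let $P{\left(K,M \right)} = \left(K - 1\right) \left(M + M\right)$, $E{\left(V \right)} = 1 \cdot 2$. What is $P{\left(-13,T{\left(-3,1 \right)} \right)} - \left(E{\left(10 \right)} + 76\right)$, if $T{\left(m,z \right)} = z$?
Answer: $-106$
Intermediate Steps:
$E{\left(V \right)} = 2$
$P{\left(K,M \right)} = 2 M \left(-1 + K\right)$ ($P{\left(K,M \right)} = \left(K - 1\right) 2 M = \left(-1 + K\right) 2 M = 2 M \left(-1 + K\right)$)
$P{\left(-13,T{\left(-3,1 \right)} \right)} - \left(E{\left(10 \right)} + 76\right) = 2 \cdot 1 \left(-1 - 13\right) - \left(2 + 76\right) = 2 \cdot 1 \left(-14\right) - 78 = -28 - 78 = -106$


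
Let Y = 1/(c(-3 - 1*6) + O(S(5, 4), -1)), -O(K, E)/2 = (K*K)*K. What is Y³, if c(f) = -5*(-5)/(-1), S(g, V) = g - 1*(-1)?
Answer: -1/95443993 ≈ -1.0477e-8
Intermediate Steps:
S(g, V) = 1 + g (S(g, V) = g + 1 = 1 + g)
O(K, E) = -2*K³ (O(K, E) = -2*K*K*K = -2*K²*K = -2*K³)
c(f) = -25 (c(f) = 25*(-1) = -25)
Y = -1/457 (Y = 1/(-25 - 2*(1 + 5)³) = 1/(-25 - 2*6³) = 1/(-25 - 2*216) = 1/(-25 - 432) = 1/(-457) = -1/457 ≈ -0.0021882)
Y³ = (-1/457)³ = -1/95443993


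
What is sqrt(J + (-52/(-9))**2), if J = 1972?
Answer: 2*sqrt(40609)/9 ≈ 44.781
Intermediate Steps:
sqrt(J + (-52/(-9))**2) = sqrt(1972 + (-52/(-9))**2) = sqrt(1972 + (-52*(-1/9))**2) = sqrt(1972 + (52/9)**2) = sqrt(1972 + 2704/81) = sqrt(162436/81) = 2*sqrt(40609)/9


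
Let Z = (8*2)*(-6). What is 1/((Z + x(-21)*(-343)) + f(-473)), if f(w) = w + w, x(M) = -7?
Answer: 1/1359 ≈ 0.00073584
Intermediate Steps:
f(w) = 2*w
Z = -96 (Z = 16*(-6) = -96)
1/((Z + x(-21)*(-343)) + f(-473)) = 1/((-96 - 7*(-343)) + 2*(-473)) = 1/((-96 + 2401) - 946) = 1/(2305 - 946) = 1/1359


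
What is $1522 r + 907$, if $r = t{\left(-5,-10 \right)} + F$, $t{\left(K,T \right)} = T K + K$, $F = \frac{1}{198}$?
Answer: $\frac{6871064}{99} \approx 69405.0$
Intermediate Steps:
$F = \frac{1}{198} \approx 0.0050505$
$t{\left(K,T \right)} = K + K T$ ($t{\left(K,T \right)} = K T + K = K + K T$)
$r = \frac{8911}{198}$ ($r = - 5 \left(1 - 10\right) + \frac{1}{198} = \left(-5\right) \left(-9\right) + \frac{1}{198} = 45 + \frac{1}{198} = \frac{8911}{198} \approx 45.005$)
$1522 r + 907 = 1522 \cdot \frac{8911}{198} + 907 = \frac{6781271}{99} + 907 = \frac{6871064}{99}$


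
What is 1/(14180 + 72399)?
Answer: 1/86579 ≈ 1.1550e-5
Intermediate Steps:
1/(14180 + 72399) = 1/86579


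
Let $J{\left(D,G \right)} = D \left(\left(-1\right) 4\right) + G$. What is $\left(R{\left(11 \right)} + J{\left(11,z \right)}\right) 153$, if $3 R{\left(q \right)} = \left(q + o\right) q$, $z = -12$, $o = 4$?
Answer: $-153$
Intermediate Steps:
$R{\left(q \right)} = \frac{q \left(4 + q\right)}{3}$ ($R{\left(q \right)} = \frac{\left(q + 4\right) q}{3} = \frac{\left(4 + q\right) q}{3} = \frac{q \left(4 + q\right)}{3}$)
$J{\left(D,G \right)} = G - 4 D$ ($J{\left(D,G \right)} = D \left(-4\right) + G = - 4 D + G = G - 4 D$)
$\left(R{\left(11 \right)} + J{\left(11,z \right)}\right) 153 = \left(\frac{1}{3} \cdot 11 \left(4 + 11\right) - 56\right) 153 = \left(\frac{1}{3} \cdot 11 \cdot 15 - 56\right) 153 = \left(55 - 56\right) 153 = \left(-1\right) 153 = -153$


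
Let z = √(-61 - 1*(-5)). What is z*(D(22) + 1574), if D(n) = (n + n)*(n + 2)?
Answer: 5260*I*√14 ≈ 19681.0*I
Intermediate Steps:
D(n) = 2*n*(2 + n) (D(n) = (2*n)*(2 + n) = 2*n*(2 + n))
z = 2*I*√14 (z = √(-61 + 5) = √(-56) = 2*I*√14 ≈ 7.4833*I)
z*(D(22) + 1574) = (2*I*√14)*(2*22*(2 + 22) + 1574) = (2*I*√14)*(2*22*24 + 1574) = (2*I*√14)*(1056 + 1574) = (2*I*√14)*2630 = 5260*I*√14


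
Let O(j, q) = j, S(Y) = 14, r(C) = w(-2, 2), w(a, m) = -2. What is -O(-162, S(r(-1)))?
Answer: 162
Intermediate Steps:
r(C) = -2
-O(-162, S(r(-1))) = -1*(-162) = 162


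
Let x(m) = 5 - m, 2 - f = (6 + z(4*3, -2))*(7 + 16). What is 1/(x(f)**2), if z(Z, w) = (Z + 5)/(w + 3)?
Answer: 1/283024 ≈ 3.5333e-6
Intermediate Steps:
z(Z, w) = (5 + Z)/(3 + w)
f = -527 (f = 2 - (6 + (5 + 4*3)/(3 - 2))*(7 + 16) = 2 - (6 + (5 + 12)/1)*23 = 2 - (6 + 1*17)*23 = 2 - (6 + 17)*23 = 2 - 23*23 = 2 - 1*529 = 2 - 529 = -527)
1/(x(f)**2) = 1/((5 - 1*(-527))**2) = 1/((5 + 527)**2) = 1/(532**2) = 1/283024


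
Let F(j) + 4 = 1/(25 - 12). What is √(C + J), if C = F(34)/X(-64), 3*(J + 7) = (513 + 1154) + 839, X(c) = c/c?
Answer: 2*√313482/39 ≈ 28.713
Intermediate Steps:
X(c) = 1
F(j) = -51/13 (F(j) = -4 + 1/(25 - 12) = -4 + 1/13 = -51/13)
J = 2485/3 (J = -7 + ((513 + 1154) + 839)/3 = -7 + (1667 + 839)/3 = -7 + (⅓)*2506 = -7 + 2506/3 = 2485/3 ≈ 828.33)
C = -51/13 (C = -51/13/1 = -51/13*1 = -51/13 ≈ -3.9231)
√(C + J) = √(-51/13 + 2485/3) = √(32152/39) = 2*√313482/39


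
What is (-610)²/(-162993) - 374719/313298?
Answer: -177654759767/51065380914 ≈ -3.4790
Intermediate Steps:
(-610)²/(-162993) - 374719/313298 = 372100*(-1/162993) - 374719*1/313298 = -372100/162993 - 374719/313298 = -177654759767/51065380914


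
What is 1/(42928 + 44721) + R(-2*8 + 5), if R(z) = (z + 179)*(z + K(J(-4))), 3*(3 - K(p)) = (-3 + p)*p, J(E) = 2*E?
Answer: -549734527/87649 ≈ -6272.0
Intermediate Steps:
K(p) = 3 - p*(-3 + p)/3 (K(p) = 3 - (-3 + p)*p/3 = 3 - p*(-3 + p)/3)
R(z) = (179 + z)*(-79/3 + z) (R(z) = (z + 179)*(z + (3 + 2*(-4) - (2*(-4))²/3)) = (179 + z)*(z + (3 - 8 - ⅓*(-8)²)) = (179 + z)*(z + (3 - 8 - ⅓*64)) = (179 + z)*(z + (3 - 8 - 64/3)) = (179 + z)*(z - 79/3) = (179 + z)*(-79/3 + z))
1/(42928 + 44721) + R(-2*8 + 5) = 1/(42928 + 44721) + (-14141/3 + (-2*8 + 5)² + 458*(-2*8 + 5)/3) = 1/87649 + (-14141/3 + (-16 + 5)² + 458*(-16 + 5)/3) = 1/87649 + (-14141/3 + (-11)² + (458/3)*(-11)) = 1/87649 + (-14141/3 + 121 - 5038/3) = 1/87649 - 6272 = -549734527/87649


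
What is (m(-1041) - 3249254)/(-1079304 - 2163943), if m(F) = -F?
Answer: 3248213/3243247 ≈ 1.0015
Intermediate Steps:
(m(-1041) - 3249254)/(-1079304 - 2163943) = (-1*(-1041) - 3249254)/(-1079304 - 2163943) = (1041 - 3249254)/(-3243247) = -3248213*(-1/3243247) = 3248213/3243247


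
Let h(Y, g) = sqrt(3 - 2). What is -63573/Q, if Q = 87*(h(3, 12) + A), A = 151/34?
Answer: -720494/5365 ≈ -134.30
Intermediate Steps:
A = 151/34 (A = 151*(1/34) = 151/34 ≈ 4.4412)
h(Y, g) = 1 (h(Y, g) = sqrt(1) = 1)
Q = 16095/34 (Q = 87*(1 + 151/34) = 87*(185/34) = 16095/34 ≈ 473.38)
-63573/Q = -63573/16095/34 = -63573*34/16095 = -720494/5365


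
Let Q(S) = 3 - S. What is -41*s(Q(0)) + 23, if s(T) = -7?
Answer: 310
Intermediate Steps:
-41*s(Q(0)) + 23 = -41*(-7) + 23 = 287 + 23 = 310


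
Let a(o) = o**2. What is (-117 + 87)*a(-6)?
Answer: -1080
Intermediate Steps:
(-117 + 87)*a(-6) = (-117 + 87)*(-6)**2 = -30*36 = -1080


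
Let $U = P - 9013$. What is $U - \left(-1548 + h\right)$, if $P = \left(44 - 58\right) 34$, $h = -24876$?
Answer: $16935$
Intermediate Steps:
$P = -476$ ($P = \left(-14\right) 34 = -476$)
$U = -9489$ ($U = -476 - 9013 = -9489$)
$U - \left(-1548 + h\right) = -9489 - \left(-1548 - 24876\right) = -9489 - -26424 = -9489 + 26424 = 16935$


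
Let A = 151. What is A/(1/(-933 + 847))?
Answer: -12986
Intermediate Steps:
A/(1/(-933 + 847)) = 151/(1/(-933 + 847)) = 151/(1/(-86)) = 151/(-1/86) = 151*(-86) = -12986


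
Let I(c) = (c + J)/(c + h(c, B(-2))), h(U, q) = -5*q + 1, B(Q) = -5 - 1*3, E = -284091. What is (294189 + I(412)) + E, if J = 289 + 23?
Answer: 4575118/453 ≈ 10100.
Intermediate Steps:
J = 312
B(Q) = -8 (B(Q) = -5 - 3 = -8)
h(U, q) = 1 - 5*q
I(c) = (312 + c)/(41 + c) (I(c) = (c + 312)/(c + (1 - 5*(-8))) = (312 + c)/(c + (1 + 40)) = (312 + c)/(c + 41) = (312 + c)/(41 + c))
(294189 + I(412)) + E = (294189 + (312 + 412)/(41 + 412)) - 284091 = (294189 + 724/453) - 284091 = 133268341/453 - 284091 = 4575118/453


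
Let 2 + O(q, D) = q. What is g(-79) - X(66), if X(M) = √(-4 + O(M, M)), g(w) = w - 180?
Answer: -259 - 2*√15 ≈ -266.75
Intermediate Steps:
O(q, D) = -2 + q
g(w) = -180 + w
X(M) = √(-6 + M) (X(M) = √(-4 + (-2 + M)) = √(-6 + M))
g(-79) - X(66) = (-180 - 79) - √(-6 + 66) = -259 - √60 = -259 - 2*√15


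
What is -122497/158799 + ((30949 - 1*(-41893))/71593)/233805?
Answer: -62134587380959/80548633877595 ≈ -0.77139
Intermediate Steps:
-122497/158799 + ((30949 - 1*(-41893))/71593)/233805 = -122497*1/158799 + ((30949 + 41893)*(1/71593))*(1/233805) = -122497/158799 + (72842*(1/71593))*(1/233805) = -122497/158799 + (72842/71593)*(1/233805) = -122497/158799 + 6622/1521709215 = -62134587380959/80548633877595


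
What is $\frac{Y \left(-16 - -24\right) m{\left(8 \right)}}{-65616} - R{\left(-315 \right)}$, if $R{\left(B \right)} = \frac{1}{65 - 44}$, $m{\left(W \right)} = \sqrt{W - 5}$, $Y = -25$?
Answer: $- \frac{1}{21} + \frac{25 \sqrt{3}}{8202} \approx -0.04234$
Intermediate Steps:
$m{\left(W \right)} = \sqrt{-5 + W}$
$R{\left(B \right)} = \frac{1}{21}$
$\frac{Y \left(-16 - -24\right) m{\left(8 \right)}}{-65616} - R{\left(-315 \right)} = \frac{- 25 \left(-16 - -24\right) \sqrt{-5 + 8}}{-65616} - \frac{1}{21} = - 25 \left(-16 + 24\right) \sqrt{3} \left(- \frac{1}{65616}\right) - \frac{1}{21} = \left(-25\right) 8 \sqrt{3} \left(- \frac{1}{65616}\right) - \frac{1}{21} = - 200 \sqrt{3} \left(- \frac{1}{65616}\right) - \frac{1}{21} = \frac{25 \sqrt{3}}{8202} - \frac{1}{21} = - \frac{1}{21} + \frac{25 \sqrt{3}}{8202}$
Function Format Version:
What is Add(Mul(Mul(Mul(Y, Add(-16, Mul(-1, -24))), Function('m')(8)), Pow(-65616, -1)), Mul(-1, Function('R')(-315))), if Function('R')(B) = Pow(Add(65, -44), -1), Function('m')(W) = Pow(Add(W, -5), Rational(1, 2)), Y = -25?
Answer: Add(Rational(-1, 21), Mul(Rational(25, 8202), Pow(3, Rational(1, 2)))) ≈ -0.042340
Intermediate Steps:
Function('m')(W) = Pow(Add(-5, W), Rational(1, 2))
Function('R')(B) = Rational(1, 21) (Function('R')(B) = Pow(21, -1) = Rational(1, 21))
Add(Mul(Mul(Mul(Y, Add(-16, Mul(-1, -24))), Function('m')(8)), Pow(-65616, -1)), Mul(-1, Function('R')(-315))) = Add(Mul(Mul(Mul(-25, Add(-16, Mul(-1, -24))), Pow(Add(-5, 8), Rational(1, 2))), Pow(-65616, -1)), Mul(-1, Rational(1, 21))) = Add(Mul(Mul(Mul(-25, Add(-16, 24)), Pow(3, Rational(1, 2))), Rational(-1, 65616)), Rational(-1, 21)) = Add(Mul(Mul(Mul(-25, 8), Pow(3, Rational(1, 2))), Rational(-1, 65616)), Rational(-1, 21)) = Add(Mul(Mul(-200, Pow(3, Rational(1, 2))), Rational(-1, 65616)), Rational(-1, 21)) = Add(Mul(Rational(25, 8202), Pow(3, Rational(1, 2))), Rational(-1, 21)) = Add(Rational(-1, 21), Mul(Rational(25, 8202), Pow(3, Rational(1, 2))))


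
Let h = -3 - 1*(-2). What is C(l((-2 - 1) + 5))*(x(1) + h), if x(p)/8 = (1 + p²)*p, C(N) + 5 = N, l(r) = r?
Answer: -45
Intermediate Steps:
C(N) = -5 + N
x(p) = 8*p*(1 + p²) (x(p) = 8*((1 + p²)*p) = 8*(p*(1 + p²)) = 8*p*(1 + p²))
h = -1 (h = -3 + 2 = -1)
C(l((-2 - 1) + 5))*(x(1) + h) = (-5 + ((-2 - 1) + 5))*(8*1*(1 + 1²) - 1) = (-5 + (-3 + 5))*(8*1*(1 + 1) - 1) = (-5 + 2)*(8*1*2 - 1) = -3*(16 - 1) = -3*15 = -45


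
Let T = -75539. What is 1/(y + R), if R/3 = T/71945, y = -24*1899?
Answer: -71945/3279191937 ≈ -2.1940e-5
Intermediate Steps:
y = -45576
R = -226617/71945 (R = 3*(-75539/71945) = -226617/71945 ≈ -3.1499)
1/(y + R) = 1/(-45576 - 226617/71945) = 1/(-3279191937/71945) = -71945/3279191937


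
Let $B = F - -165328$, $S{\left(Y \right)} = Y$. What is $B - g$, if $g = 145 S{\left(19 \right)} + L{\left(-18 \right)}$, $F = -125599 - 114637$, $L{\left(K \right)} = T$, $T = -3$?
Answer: $-77660$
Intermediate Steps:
$L{\left(K \right)} = -3$
$F = -240236$
$B = -74908$ ($B = -240236 - -165328 = -240236 + 165328 = -74908$)
$g = 2752$ ($g = 145 \cdot 19 - 3 = 2755 - 3 = 2752$)
$B - g = -74908 - 2752 = -77660$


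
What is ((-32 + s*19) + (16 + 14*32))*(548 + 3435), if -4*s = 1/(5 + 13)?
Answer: 123811555/72 ≈ 1.7196e+6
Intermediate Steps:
s = -1/72 (s = -1/(4*(5 + 13)) = -¼/18 = -¼*1/18 = -1/72 ≈ -0.013889)
((-32 + s*19) + (16 + 14*32))*(548 + 3435) = ((-32 - 1/72*19) + (16 + 14*32))*(548 + 3435) = ((-32 - 19/72) + (16 + 448))*3983 = (-2323/72 + 464)*3983 = (31085/72)*3983 = 123811555/72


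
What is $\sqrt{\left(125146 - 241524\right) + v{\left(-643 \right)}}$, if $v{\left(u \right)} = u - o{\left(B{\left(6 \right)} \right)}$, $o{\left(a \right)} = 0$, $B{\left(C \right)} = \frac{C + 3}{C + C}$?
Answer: $i \sqrt{117021} \approx 342.08 i$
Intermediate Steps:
$B{\left(C \right)} = \frac{3 + C}{2 C}$
$v{\left(u \right)} = u$ ($v{\left(u \right)} = u - 0 = u + 0 = u$)
$\sqrt{\left(125146 - 241524\right) + v{\left(-643 \right)}} = \sqrt{\left(125146 - 241524\right) - 643} = \sqrt{-116378 - 643} = \sqrt{-117021} = i \sqrt{117021}$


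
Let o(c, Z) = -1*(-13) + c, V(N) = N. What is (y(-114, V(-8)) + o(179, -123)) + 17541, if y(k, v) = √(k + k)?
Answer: 17733 + 2*I*√57 ≈ 17733.0 + 15.1*I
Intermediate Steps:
o(c, Z) = 13 + c
y(k, v) = √2*√k (y(k, v) = √(2*k) = √2*√k)
(y(-114, V(-8)) + o(179, -123)) + 17541 = (√2*√(-114) + (13 + 179)) + 17541 = (√2*(I*√114) + 192) + 17541 = (2*I*√57 + 192) + 17541 = (192 + 2*I*√57) + 17541 = 17733 + 2*I*√57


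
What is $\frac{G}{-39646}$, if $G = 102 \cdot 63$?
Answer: $- \frac{3213}{19823} \approx -0.16208$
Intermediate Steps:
$G = 6426$
$\frac{G}{-39646} = \frac{6426}{-39646} = 6426 \left(- \frac{1}{39646}\right) = - \frac{3213}{19823}$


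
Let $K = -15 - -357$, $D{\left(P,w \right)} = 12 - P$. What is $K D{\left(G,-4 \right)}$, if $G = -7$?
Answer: $6498$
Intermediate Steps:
$K = 342$ ($K = -15 + 357 = 342$)
$K D{\left(G,-4 \right)} = 342 \left(12 - -7\right) = 342 \left(12 + 7\right) = 342 \cdot 19 = 6498$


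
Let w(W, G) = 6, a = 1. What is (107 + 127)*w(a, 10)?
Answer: 1404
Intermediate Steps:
(107 + 127)*w(a, 10) = (107 + 127)*6 = 234*6 = 1404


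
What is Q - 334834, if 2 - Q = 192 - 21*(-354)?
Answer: -342458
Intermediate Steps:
Q = -7624 (Q = 2 - (192 - 21*(-354)) = 2 - (192 + 7434) = 2 - 1*7626 = 2 - 7626 = -7624)
Q - 334834 = -7624 - 334834 = -342458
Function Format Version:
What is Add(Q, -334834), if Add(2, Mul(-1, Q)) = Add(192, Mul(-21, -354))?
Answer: -342458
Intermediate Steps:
Q = -7624 (Q = Add(2, Mul(-1, Add(192, Mul(-21, -354)))) = Add(2, Mul(-1, Add(192, 7434))) = Add(2, Mul(-1, 7626)) = Add(2, -7626) = -7624)
Add(Q, -334834) = Add(-7624, -334834) = -342458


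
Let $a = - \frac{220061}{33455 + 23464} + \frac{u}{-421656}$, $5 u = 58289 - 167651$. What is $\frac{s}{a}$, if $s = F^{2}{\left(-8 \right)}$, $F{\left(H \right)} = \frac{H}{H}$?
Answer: $- \frac{20000198220}{76287571567} \approx -0.26217$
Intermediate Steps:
$F{\left(H \right)} = 1$
$u = - \frac{109362}{5}$ ($u = \frac{58289 - 167651}{5} = \frac{1}{5} \left(-109362\right) = - \frac{109362}{5} \approx -21872.0$)
$s = 1$ ($s = 1^{2} = 1$)
$a = - \frac{76287571567}{20000198220}$ ($a = - \frac{220061}{33455 + 23464} - \frac{109362}{5 \left(-421656\right)} = - \frac{220061}{56919} - - \frac{18227}{351380} = \left(-220061\right) \frac{1}{56919} + \frac{18227}{351380} = - \frac{220061}{56919} + \frac{18227}{351380} = - \frac{76287571567}{20000198220} \approx -3.8143$)
$\frac{s}{a} = 1 \frac{1}{- \frac{76287571567}{20000198220}} = 1 \left(- \frac{20000198220}{76287571567}\right) = - \frac{20000198220}{76287571567}$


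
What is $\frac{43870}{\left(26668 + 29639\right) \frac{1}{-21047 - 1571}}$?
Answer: $- \frac{992251660}{56307} \approx -17622.0$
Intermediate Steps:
$\frac{43870}{\left(26668 + 29639\right) \frac{1}{-21047 - 1571}} = \frac{43870}{56307 \frac{1}{-22618}} = \frac{43870}{56307 \left(- \frac{1}{22618}\right)} = \frac{43870}{- \frac{56307}{22618}} = 43870 \left(- \frac{22618}{56307}\right) = - \frac{992251660}{56307}$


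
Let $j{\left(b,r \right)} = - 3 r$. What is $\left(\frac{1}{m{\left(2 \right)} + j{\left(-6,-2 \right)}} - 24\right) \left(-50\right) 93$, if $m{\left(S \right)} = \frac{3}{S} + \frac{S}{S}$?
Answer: $\frac{1887900}{17} \approx 1.1105 \cdot 10^{5}$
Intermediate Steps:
$m{\left(S \right)} = 1 + \frac{3}{S}$ ($m{\left(S \right)} = \frac{3}{S} + 1 = 1 + \frac{3}{S}$)
$\left(\frac{1}{m{\left(2 \right)} + j{\left(-6,-2 \right)}} - 24\right) \left(-50\right) 93 = \left(\frac{1}{\frac{3 + 2}{2} - -6} - 24\right) \left(-50\right) 93 = \left(\frac{1}{\frac{1}{2} \cdot 5 + 6} - 24\right) \left(-50\right) 93 = \left(\frac{1}{\frac{5}{2} + 6} - 24\right) \left(-50\right) 93 = \left(\frac{1}{\frac{17}{2}} - 24\right) \left(-50\right) 93 = \left(\frac{2}{17} - 24\right) \left(-50\right) 93 = \left(- \frac{406}{17}\right) \left(-50\right) 93 = \frac{20300}{17} \cdot 93 = \frac{1887900}{17}$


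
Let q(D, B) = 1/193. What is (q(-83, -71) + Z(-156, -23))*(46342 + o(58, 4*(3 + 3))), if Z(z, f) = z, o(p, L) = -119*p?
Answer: -1187420080/193 ≈ -6.1524e+6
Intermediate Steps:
q(D, B) = 1/193
(q(-83, -71) + Z(-156, -23))*(46342 + o(58, 4*(3 + 3))) = (1/193 - 156)*(46342 - 119*58) = -30107*(46342 - 6902)/193 = -30107/193*39440 = -1187420080/193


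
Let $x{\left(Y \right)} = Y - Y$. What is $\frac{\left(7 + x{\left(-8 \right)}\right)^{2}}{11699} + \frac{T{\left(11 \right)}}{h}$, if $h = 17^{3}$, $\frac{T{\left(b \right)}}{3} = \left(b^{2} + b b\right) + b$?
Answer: $\frac{9120278}{57477187} \approx 0.15868$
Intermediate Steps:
$x{\left(Y \right)} = 0$
$T{\left(b \right)} = 3 b + 6 b^{2}$ ($T{\left(b \right)} = 3 \left(\left(b^{2} + b b\right) + b\right) = 3 \left(\left(b^{2} + b^{2}\right) + b\right) = 3 \left(2 b^{2} + b\right) = 3 \left(b + 2 b^{2}\right) = 3 b + 6 b^{2}$)
$h = 4913$
$\frac{\left(7 + x{\left(-8 \right)}\right)^{2}}{11699} + \frac{T{\left(11 \right)}}{h} = \frac{\left(7 + 0\right)^{2}}{11699} + \frac{3 \cdot 11 \left(1 + 2 \cdot 11\right)}{4913} = 7^{2} \cdot \frac{1}{11699} + 3 \cdot 11 \left(1 + 22\right) \frac{1}{4913} = 49 \cdot \frac{1}{11699} + 3 \cdot 11 \cdot 23 \cdot \frac{1}{4913} = \frac{49}{11699} + 759 \cdot \frac{1}{4913} = \frac{49}{11699} + \frac{759}{4913} = \frac{9120278}{57477187}$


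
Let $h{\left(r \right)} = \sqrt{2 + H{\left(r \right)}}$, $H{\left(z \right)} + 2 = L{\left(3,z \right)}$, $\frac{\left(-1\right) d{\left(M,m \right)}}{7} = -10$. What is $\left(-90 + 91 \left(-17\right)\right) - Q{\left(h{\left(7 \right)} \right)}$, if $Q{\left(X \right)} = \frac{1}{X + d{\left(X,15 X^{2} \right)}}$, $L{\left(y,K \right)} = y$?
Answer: $- \frac{8016459}{4897} + \frac{\sqrt{3}}{4897} \approx -1637.0$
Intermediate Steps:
$d{\left(M,m \right)} = 70$ ($d{\left(M,m \right)} = \left(-7\right) \left(-10\right) = 70$)
$H{\left(z \right)} = 1$ ($H{\left(z \right)} = -2 + 3 = 1$)
$h{\left(r \right)} = \sqrt{3}$ ($h{\left(r \right)} = \sqrt{2 + 1} = \sqrt{3}$)
$Q{\left(X \right)} = \frac{1}{70 + X}$ ($Q{\left(X \right)} = \frac{1}{X + 70} = \frac{1}{70 + X}$)
$\left(-90 + 91 \left(-17\right)\right) - Q{\left(h{\left(7 \right)} \right)} = \left(-90 + 91 \left(-17\right)\right) - \frac{1}{70 + \sqrt{3}} = \left(-90 - 1547\right) - \frac{1}{70 + \sqrt{3}} = -1637 - \frac{1}{70 + \sqrt{3}}$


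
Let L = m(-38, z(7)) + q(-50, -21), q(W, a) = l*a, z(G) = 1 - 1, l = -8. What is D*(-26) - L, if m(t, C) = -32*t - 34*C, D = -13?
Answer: -1046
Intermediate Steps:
z(G) = 0
q(W, a) = -8*a
m(t, C) = -34*C - 32*t
L = 1384 (L = (-34*0 - 32*(-38)) - 8*(-21) = (0 + 1216) + 168 = 1216 + 168 = 1384)
D*(-26) - L = -13*(-26) - 1*1384 = 338 - 1384 = -1046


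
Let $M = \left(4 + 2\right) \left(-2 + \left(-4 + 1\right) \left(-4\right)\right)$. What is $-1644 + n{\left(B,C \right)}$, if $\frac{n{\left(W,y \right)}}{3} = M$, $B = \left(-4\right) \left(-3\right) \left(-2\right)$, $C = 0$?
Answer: $-1464$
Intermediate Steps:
$B = -24$ ($B = 12 \left(-2\right) = -24$)
$M = 60$ ($M = 6 \left(-2 - -12\right) = 6 \left(-2 + 12\right) = 6 \cdot 10 = 60$)
$n{\left(W,y \right)} = 180$ ($n{\left(W,y \right)} = 3 \cdot 60 = 180$)
$-1644 + n{\left(B,C \right)} = -1644 + 180 = -1464$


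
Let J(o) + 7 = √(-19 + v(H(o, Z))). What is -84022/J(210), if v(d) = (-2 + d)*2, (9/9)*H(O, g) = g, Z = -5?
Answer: 294077/41 + 42011*I*√33/41 ≈ 7172.6 + 5886.2*I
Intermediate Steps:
H(O, g) = g
v(d) = -4 + 2*d
J(o) = -7 + I*√33 (J(o) = -7 + √(-19 + (-4 + 2*(-5))) = -7 + √(-19 + (-4 - 10)) = -7 + √(-19 - 14) = -7 + √(-33) = -7 + I*√33)
-84022/J(210) = -84022/(-7 + I*√33)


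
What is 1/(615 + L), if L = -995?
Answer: -1/380 ≈ -0.0026316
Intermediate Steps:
1/(615 + L) = 1/(615 - 995) = 1/(-380) = -1/380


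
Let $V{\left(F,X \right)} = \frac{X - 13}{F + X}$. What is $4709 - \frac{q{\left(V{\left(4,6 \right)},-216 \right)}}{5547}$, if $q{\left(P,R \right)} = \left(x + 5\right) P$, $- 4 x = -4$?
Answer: $\frac{43534712}{9245} \approx 4709.0$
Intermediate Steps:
$V{\left(F,X \right)} = \frac{-13 + X}{F + X}$
$x = 1$ ($x = \left(- \frac{1}{4}\right) \left(-4\right) = 1$)
$q{\left(P,R \right)} = 6 P$ ($q{\left(P,R \right)} = \left(1 + 5\right) P = 6 P$)
$4709 - \frac{q{\left(V{\left(4,6 \right)},-216 \right)}}{5547} = 4709 - \frac{6 \frac{-13 + 6}{4 + 6}}{5547} = 4709 - 6 \cdot \frac{1}{10} \left(-7\right) \frac{1}{5547} = 4709 - 6 \left(- \frac{7}{10}\right) \frac{1}{5547} = 4709 - \left(- \frac{21}{5}\right) \frac{1}{5547} = 4709 - - \frac{7}{9245} = 4709 + \frac{7}{9245} = \frac{43534712}{9245}$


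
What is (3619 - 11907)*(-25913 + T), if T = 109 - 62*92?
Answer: 261138304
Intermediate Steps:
T = -5595 (T = 109 - 5704 = -5595)
(3619 - 11907)*(-25913 + T) = (3619 - 11907)*(-25913 - 5595) = -8288*(-31508) = 261138304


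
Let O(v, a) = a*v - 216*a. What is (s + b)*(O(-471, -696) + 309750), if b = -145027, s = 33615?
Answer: -87781737624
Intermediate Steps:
O(v, a) = -216*a + a*v
(s + b)*(O(-471, -696) + 309750) = (33615 - 145027)*(-696*(-216 - 471) + 309750) = -111412*(-696*(-687) + 309750) = -111412*(478152 + 309750) = -111412*787902 = -87781737624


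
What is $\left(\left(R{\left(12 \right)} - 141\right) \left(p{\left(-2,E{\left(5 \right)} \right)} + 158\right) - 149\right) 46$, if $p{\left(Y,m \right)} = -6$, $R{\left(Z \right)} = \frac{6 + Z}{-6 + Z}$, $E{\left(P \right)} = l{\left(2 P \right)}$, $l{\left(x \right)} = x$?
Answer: $-971750$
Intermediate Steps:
$E{\left(P \right)} = 2 P$
$R{\left(Z \right)} = \frac{6 + Z}{-6 + Z}$
$\left(\left(R{\left(12 \right)} - 141\right) \left(p{\left(-2,E{\left(5 \right)} \right)} + 158\right) - 149\right) 46 = \left(\left(\frac{6 + 12}{-6 + 12} - 141\right) \left(-6 + 158\right) - 149\right) 46 = \left(\left(\frac{1}{6} \cdot 18 - 141\right) 152 - 149\right) 46 = \left(\left(3 - 141\right) 152 - 149\right) 46 = \left(\left(-138\right) 152 - 149\right) 46 = \left(-20976 - 149\right) 46 = \left(-21125\right) 46 = -971750$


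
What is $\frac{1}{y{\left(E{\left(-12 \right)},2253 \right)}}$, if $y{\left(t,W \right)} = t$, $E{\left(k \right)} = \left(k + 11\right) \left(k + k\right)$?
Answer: $\frac{1}{24} \approx 0.041667$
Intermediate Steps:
$E{\left(k \right)} = 2 k \left(11 + k\right)$ ($E{\left(k \right)} = \left(11 + k\right) 2 k = 2 k \left(11 + k\right)$)
$\frac{1}{y{\left(E{\left(-12 \right)},2253 \right)}} = \frac{1}{2 \left(-12\right) \left(11 - 12\right)} = \frac{1}{2 \left(-12\right) \left(-1\right)} = \frac{1}{24}$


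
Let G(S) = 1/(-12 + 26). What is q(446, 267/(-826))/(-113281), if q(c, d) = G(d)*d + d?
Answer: 4005/1309981484 ≈ 3.0573e-6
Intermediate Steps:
G(S) = 1/14
q(c, d) = 15*d/14 (q(c, d) = d/14 + d = 15*d/14)
q(446, 267/(-826))/(-113281) = (15*(267/(-826))/14)/(-113281) = (15*(267*(-1/826))/14)*(-1/113281) = ((15/14)*(-267/826))*(-1/113281) = -4005/11564*(-1/113281) = 4005/1309981484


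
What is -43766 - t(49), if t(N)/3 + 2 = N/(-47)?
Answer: -2056573/47 ≈ -43757.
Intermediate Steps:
t(N) = -6 - 3*N/47 (t(N) = -6 + 3*(N/(-47)) = -6 + 3*(N*(-1/47)) = -6 + 3*(-N/47) = -6 - 3*N/47)
-43766 - t(49) = -43766 - (-6 - 3/47*49) = -43766 - (-6 - 147/47) = -43766 - 1*(-429/47) = -43766 + 429/47 = -2056573/47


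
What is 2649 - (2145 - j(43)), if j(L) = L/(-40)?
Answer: 20117/40 ≈ 502.92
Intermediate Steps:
j(L) = -L/40 (j(L) = L*(-1/40) = -L/40)
2649 - (2145 - j(43)) = 2649 - (2145 - (-1)*43/40) = 2649 - (2145 - 1*(-43/40)) = 2649 - (2145 + 43/40) = 2649 - 1*85843/40 = 2649 - 85843/40 = 20117/40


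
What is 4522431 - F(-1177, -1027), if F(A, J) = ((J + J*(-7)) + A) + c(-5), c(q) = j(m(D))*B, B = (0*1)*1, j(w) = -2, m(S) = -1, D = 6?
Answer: 4517446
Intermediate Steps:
B = 0 (B = 0*1 = 0)
c(q) = 0 (c(q) = -2*0 = 0)
F(A, J) = A - 6*J (F(A, J) = ((J + J*(-7)) + A) + 0 = ((J - 7*J) + A) + 0 = (-6*J + A) + 0 = (A - 6*J) + 0 = A - 6*J)
4522431 - F(-1177, -1027) = 4522431 - (-1177 - 6*(-1027)) = 4522431 - (-1177 + 6162) = 4522431 - 1*4985 = 4522431 - 4985 = 4517446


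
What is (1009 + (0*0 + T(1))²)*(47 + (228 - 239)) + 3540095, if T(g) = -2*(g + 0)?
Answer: 3576563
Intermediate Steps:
T(g) = -2*g
(1009 + (0*0 + T(1))²)*(47 + (228 - 239)) + 3540095 = (1009 + (0*0 - 2*1)²)*(47 + (228 - 239)) + 3540095 = (1009 + (0 - 2)²)*(47 - 11) + 3540095 = (1009 + (-2)²)*36 + 3540095 = (1009 + 4)*36 + 3540095 = 1013*36 + 3540095 = 36468 + 3540095 = 3576563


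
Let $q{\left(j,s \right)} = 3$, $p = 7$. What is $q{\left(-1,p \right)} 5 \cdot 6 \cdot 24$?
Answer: $2160$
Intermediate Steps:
$q{\left(-1,p \right)} 5 \cdot 6 \cdot 24 = 3 \cdot 5 \cdot 6 \cdot 24 = 3 \cdot 30 \cdot 24 = 90 \cdot 24 = 2160$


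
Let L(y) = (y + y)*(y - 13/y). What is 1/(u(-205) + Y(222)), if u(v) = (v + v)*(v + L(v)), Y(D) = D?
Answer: -1/34365568 ≈ -2.9099e-8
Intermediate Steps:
L(y) = 2*y*(y - 13/y) (L(y) = (2*y)*(y - 13/y) = 2*y*(y - 13/y))
u(v) = 2*v*(-26 + v + 2*v**2) (u(v) = (v + v)*(v + (-26 + 2*v**2)) = (2*v)*(-26 + v + 2*v**2) = 2*v*(-26 + v + 2*v**2))
1/(u(-205) + Y(222)) = 1/(2*(-205)*(-26 - 205 + 2*(-205)**2) + 222) = 1/(2*(-205)*(-26 - 205 + 2*42025) + 222) = 1/(2*(-205)*(-26 - 205 + 84050) + 222) = 1/(2*(-205)*83819 + 222) = 1/(-34365790 + 222) = 1/(-34365568) = -1/34365568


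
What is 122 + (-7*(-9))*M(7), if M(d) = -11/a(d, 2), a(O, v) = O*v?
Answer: 145/2 ≈ 72.500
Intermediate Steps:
M(d) = -11/(2*d) (M(d) = -11*1/(2*d) = -11/(2*d))
122 + (-7*(-9))*M(7) = 122 + (-7*(-9))*(-11/2/7) = 122 + 63*(-11/2*⅐) = 122 + 63*(-11/14) = 122 - 99/2 = 145/2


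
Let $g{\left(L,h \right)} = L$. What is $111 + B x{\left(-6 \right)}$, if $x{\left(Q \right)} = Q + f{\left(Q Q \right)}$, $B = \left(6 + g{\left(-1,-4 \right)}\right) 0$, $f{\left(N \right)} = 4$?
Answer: $111$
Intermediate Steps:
$B = 0$ ($B = \left(6 - 1\right) 0 = 5 \cdot 0 = 0$)
$x{\left(Q \right)} = 4 + Q$ ($x{\left(Q \right)} = Q + 4 = 4 + Q$)
$111 + B x{\left(-6 \right)} = 111 + 0 \left(4 - 6\right) = 111 + 0 \left(-2\right) = 111 + 0 = 111$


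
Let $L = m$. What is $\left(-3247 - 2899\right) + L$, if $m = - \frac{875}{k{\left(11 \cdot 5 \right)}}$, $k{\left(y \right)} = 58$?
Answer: $- \frac{357343}{58} \approx -6161.1$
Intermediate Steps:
$m = - \frac{875}{58} \approx -15.086$
$L = - \frac{875}{58} \approx -15.086$
$\left(-3247 - 2899\right) + L = \left(-3247 - 2899\right) - \frac{875}{58} = -6146 - \frac{875}{58} = - \frac{357343}{58}$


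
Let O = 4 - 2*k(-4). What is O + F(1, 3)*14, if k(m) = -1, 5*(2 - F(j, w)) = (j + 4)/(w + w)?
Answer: 95/3 ≈ 31.667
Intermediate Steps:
F(j, w) = 2 - (4 + j)/(10*w) (F(j, w) = 2 - (j + 4)/(5*(w + w)) = 2 - (4 + j)/(5*(2*w)) = 2 - (4 + j)*1/(2*w)/5 = 2 - (4 + j)/(10*w))
O = 6 (O = 4 - 2*(-1) = 4 + 2 = 6)
O + F(1, 3)*14 = 6 + ((⅒)*(-4 - 1*1 + 20*3)/3)*14 = 6 + ((⅒)*(⅓)*(-4 - 1 + 60))*14 = 6 + ((⅒)*(⅓)*55)*14 = 6 + (11/6)*14 = 6 + 77/3 = 95/3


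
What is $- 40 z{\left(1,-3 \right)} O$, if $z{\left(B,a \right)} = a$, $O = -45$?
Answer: $-5400$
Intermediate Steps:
$- 40 z{\left(1,-3 \right)} O = - 40 \left(-3\right) \left(-45\right) = - \left(-120\right) \left(-45\right) = \left(-1\right) 5400 = -5400$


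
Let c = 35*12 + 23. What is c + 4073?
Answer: 4516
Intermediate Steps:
c = 443 (c = 420 + 23 = 443)
c + 4073 = 443 + 4073 = 4516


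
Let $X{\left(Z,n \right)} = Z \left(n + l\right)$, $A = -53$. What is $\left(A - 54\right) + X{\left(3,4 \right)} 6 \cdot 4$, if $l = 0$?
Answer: $181$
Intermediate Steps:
$X{\left(Z,n \right)} = Z n$ ($X{\left(Z,n \right)} = Z \left(n + 0\right) = Z n$)
$\left(A - 54\right) + X{\left(3,4 \right)} 6 \cdot 4 = \left(-53 - 54\right) + 3 \cdot 4 \cdot 6 \cdot 4 = \left(-53 - 54\right) + 12 \cdot 24 = -107 + 288 = 181$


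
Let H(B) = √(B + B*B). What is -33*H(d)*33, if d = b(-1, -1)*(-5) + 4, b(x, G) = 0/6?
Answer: -2178*√5 ≈ -4870.2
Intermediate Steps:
b(x, G) = 0 (b(x, G) = 0*(⅙) = 0)
d = 4 (d = 0*(-5) + 4 = 0 + 4 = 4)
H(B) = √(B + B²)
-33*H(d)*33 = -33*2*√(1 + 4)*33 = -33*2*√5*33 = -66*√5*33 = -2178*√5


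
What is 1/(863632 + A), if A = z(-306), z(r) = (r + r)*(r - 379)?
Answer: 1/1282852 ≈ 7.7951e-7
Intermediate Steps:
z(r) = 2*r*(-379 + r) (z(r) = (2*r)*(-379 + r) = 2*r*(-379 + r))
A = 419220 (A = 2*(-306)*(-379 - 306) = 2*(-306)*(-685) = 419220)
1/(863632 + A) = 1/(863632 + 419220) = 1/1282852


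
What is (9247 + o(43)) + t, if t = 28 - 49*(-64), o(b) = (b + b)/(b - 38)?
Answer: 62141/5 ≈ 12428.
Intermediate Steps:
o(b) = 2*b/(-38 + b) (o(b) = (2*b)/(-38 + b) = 2*b/(-38 + b))
t = 3164 (t = 28 + 3136 = 3164)
(9247 + o(43)) + t = (9247 + 2*43/(-38 + 43)) + 3164 = (9247 + 2*43/5) + 3164 = (9247 + 2*43*(1/5)) + 3164 = (9247 + 86/5) + 3164 = 46321/5 + 3164 = 62141/5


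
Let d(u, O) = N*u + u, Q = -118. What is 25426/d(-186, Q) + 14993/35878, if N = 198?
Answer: -178641563/663994146 ≈ -0.26904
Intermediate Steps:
d(u, O) = 199*u (d(u, O) = 198*u + u = 199*u)
25426/d(-186, Q) + 14993/35878 = 25426/((199*(-186))) + 14993/35878 = 25426/(-37014) + 14993*(1/35878) = 25426*(-1/37014) + 14993/35878 = -12713/18507 + 14993/35878 = -178641563/663994146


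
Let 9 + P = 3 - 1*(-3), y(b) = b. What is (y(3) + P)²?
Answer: 0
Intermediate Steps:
P = -3 (P = -9 + (3 - 1*(-3)) = -9 + (3 + 3) = -9 + 6 = -3)
(y(3) + P)² = (3 - 3)² = 0² = 0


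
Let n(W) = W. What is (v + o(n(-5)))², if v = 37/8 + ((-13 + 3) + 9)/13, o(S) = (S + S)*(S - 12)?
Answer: 329531409/10816 ≈ 30467.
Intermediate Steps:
o(S) = 2*S*(-12 + S) (o(S) = (2*S)*(-12 + S) = 2*S*(-12 + S))
v = 473/104 (v = 37*(⅛) + (-10 + 9)*(1/13) = 37/8 - 1*1/13 = 37/8 - 1/13 = 473/104 ≈ 4.5481)
(v + o(n(-5)))² = (473/104 + 2*(-5)*(-12 - 5))² = (473/104 + 2*(-5)*(-17))² = (473/104 + 170)² = (18153/104)² = 329531409/10816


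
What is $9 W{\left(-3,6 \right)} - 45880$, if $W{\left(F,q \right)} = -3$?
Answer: $-45907$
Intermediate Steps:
$9 W{\left(-3,6 \right)} - 45880 = 9 \left(-3\right) - 45880 = -27 - 45880 = -45907$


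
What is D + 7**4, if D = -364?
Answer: 2037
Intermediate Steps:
D + 7**4 = -364 + 7**4 = -364 + 2401 = 2037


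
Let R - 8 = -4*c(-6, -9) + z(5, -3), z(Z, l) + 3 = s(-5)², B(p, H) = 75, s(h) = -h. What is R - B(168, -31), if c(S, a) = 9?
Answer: -81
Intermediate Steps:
z(Z, l) = 22 (z(Z, l) = -3 + (-1*(-5))² = -3 + 5² = -3 + 25 = 22)
R = -6 (R = 8 + (-4*9 + 22) = 8 + (-36 + 22) = 8 - 14 = -6)
R - B(168, -31) = -6 - 1*75 = -6 - 75 = -81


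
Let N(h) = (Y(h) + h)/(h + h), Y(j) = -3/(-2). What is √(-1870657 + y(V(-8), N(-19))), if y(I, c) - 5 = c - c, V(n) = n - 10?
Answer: 2*I*√467663 ≈ 1367.7*I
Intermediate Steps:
Y(j) = 3/2 (Y(j) = -3*(-½) = 3/2)
V(n) = -10 + n
N(h) = (3/2 + h)/(2*h) (N(h) = (3/2 + h)/(h + h) = (3/2 + h)/((2*h)) = (3/2 + h)*(1/(2*h)) = (3/2 + h)/(2*h))
y(I, c) = 5 (y(I, c) = 5 + (c - c) = 5 + 0 = 5)
√(-1870657 + y(V(-8), N(-19))) = √(-1870657 + 5) = √(-1870652) = 2*I*√467663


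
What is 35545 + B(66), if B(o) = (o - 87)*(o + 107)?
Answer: 31912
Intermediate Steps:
B(o) = (-87 + o)*(107 + o)
35545 + B(66) = 35545 + (-9309 + 66² + 20*66) = 35545 + (-9309 + 4356 + 1320) = 35545 - 3633 = 31912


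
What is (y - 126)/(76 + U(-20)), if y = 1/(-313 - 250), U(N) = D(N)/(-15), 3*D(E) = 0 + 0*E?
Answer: -70939/42788 ≈ -1.6579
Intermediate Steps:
D(E) = 0 (D(E) = (0 + 0*E)/3 = (0 + 0)/3 = (1/3)*0 = 0)
U(N) = 0 (U(N) = 0/(-15) = 0*(-1/15) = 0)
y = -1/563 (y = 1/(-563) = -1/563 ≈ -0.0017762)
(y - 126)/(76 + U(-20)) = (-1/563 - 126)/(76 + 0) = -70939/563/76 = -70939/563*1/76 = -70939/42788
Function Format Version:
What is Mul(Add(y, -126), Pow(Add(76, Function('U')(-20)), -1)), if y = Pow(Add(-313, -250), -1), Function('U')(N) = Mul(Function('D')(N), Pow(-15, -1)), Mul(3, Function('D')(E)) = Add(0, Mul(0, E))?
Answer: Rational(-70939, 42788) ≈ -1.6579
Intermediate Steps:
Function('D')(E) = 0 (Function('D')(E) = Mul(Rational(1, 3), Add(0, Mul(0, E))) = Mul(Rational(1, 3), Add(0, 0)) = Mul(Rational(1, 3), 0) = 0)
Function('U')(N) = 0 (Function('U')(N) = Mul(0, Pow(-15, -1)) = Mul(0, Rational(-1, 15)) = 0)
y = Rational(-1, 563) (y = Pow(-563, -1) = Rational(-1, 563) ≈ -0.0017762)
Mul(Add(y, -126), Pow(Add(76, Function('U')(-20)), -1)) = Mul(Add(Rational(-1, 563), -126), Pow(Add(76, 0), -1)) = Mul(Rational(-70939, 563), Pow(76, -1)) = Mul(Rational(-70939, 563), Rational(1, 76)) = Rational(-70939, 42788)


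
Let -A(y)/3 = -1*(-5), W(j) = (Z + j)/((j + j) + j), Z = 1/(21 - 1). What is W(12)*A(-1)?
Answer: -241/48 ≈ -5.0208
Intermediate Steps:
Z = 1/20 ≈ 0.050000
W(j) = (1/20 + j)/(3*j) (W(j) = (1/20 + j)/((j + j) + j) = (1/20 + j)/(2*j + j) = (1/20 + j)/((3*j)) = (1/20 + j)*(1/(3*j)) = (1/20 + j)/(3*j))
A(y) = -15 (A(y) = -(-3)*(-5) = -3*5 = -15)
W(12)*A(-1) = ((1/60)*(1 + 20*12)/12)*(-15) = ((1/60)*(1/12)*(1 + 240))*(-15) = ((1/60)*(1/12)*241)*(-15) = (241/720)*(-15) = -241/48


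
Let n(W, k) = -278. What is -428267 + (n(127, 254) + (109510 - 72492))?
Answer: -391527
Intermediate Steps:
-428267 + (n(127, 254) + (109510 - 72492)) = -428267 + (-278 + (109510 - 72492)) = -428267 + (-278 + 37018) = -428267 + 36740 = -391527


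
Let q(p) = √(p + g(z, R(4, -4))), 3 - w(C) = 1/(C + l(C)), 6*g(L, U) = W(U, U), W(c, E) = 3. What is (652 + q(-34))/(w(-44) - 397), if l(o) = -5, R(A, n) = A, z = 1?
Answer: -31948/19305 - 49*I*√134/38610 ≈ -1.6549 - 0.014691*I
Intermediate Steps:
g(L, U) = ½ (g(L, U) = (⅙)*3 = ½)
w(C) = 3 - 1/(-5 + C) (w(C) = 3 - 1/(C - 5) = 3 - 1/(-5 + C))
q(p) = √(½ + p) (q(p) = √(p + ½) = √(½ + p))
(652 + q(-34))/(w(-44) - 397) = (652 + √(2 + 4*(-34))/2)/((-16 + 3*(-44))/(-5 - 44) - 397) = (652 + √(2 - 136)/2)/((-16 - 132)/(-49) - 397) = (652 + √(-134)/2)/(-1/49*(-148) - 397) = (652 + (I*√134)/2)/(148/49 - 397) = (652 + I*√134/2)/(-19305/49) = (652 + I*√134/2)*(-49/19305) = -31948/19305 - 49*I*√134/38610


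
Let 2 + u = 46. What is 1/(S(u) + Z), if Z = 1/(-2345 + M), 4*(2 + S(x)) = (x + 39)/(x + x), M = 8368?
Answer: -2120096/3739931 ≈ -0.56688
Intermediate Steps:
u = 44 (u = -2 + 46 = 44)
S(x) = -2 + (39 + x)/(8*x) (S(x) = -2 + ((x + 39)/(x + x))/4 = -2 + ((39 + x)/((2*x)))/4 = -2 + ((39 + x)*(1/(2*x)))/4 = -2 + ((39 + x)/(2*x))/4 = -2 + (39 + x)/(8*x))
Z = 1/6023 (Z = 1/(-2345 + 8368) = 1/6023 ≈ 0.00016603)
1/(S(u) + Z) = 1/((3/8)*(13 - 5*44)/44 + 1/6023) = 1/((3/8)*(1/44)*(13 - 220) + 1/6023) = 1/((3/8)*(1/44)*(-207) + 1/6023) = 1/(-621/352 + 1/6023) = 1/(-3739931/2120096) = -2120096/3739931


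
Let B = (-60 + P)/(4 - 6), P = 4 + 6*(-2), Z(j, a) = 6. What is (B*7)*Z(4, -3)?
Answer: 1428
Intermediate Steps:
P = -8 (P = 4 - 12 = -8)
B = 34 (B = (-60 - 8)/(4 - 6) = -68/(-2) = -68*(-½) = 34)
(B*7)*Z(4, -3) = (34*7)*6 = 238*6 = 1428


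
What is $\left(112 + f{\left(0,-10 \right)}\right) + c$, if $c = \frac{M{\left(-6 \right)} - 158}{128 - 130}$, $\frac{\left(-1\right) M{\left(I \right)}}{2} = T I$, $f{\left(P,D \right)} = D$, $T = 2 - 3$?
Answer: $187$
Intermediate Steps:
$T = -1$ ($T = 2 - 3 = -1$)
$M{\left(I \right)} = 2 I$ ($M{\left(I \right)} = - 2 \left(- I\right) = 2 I$)
$c = 85$ ($c = \frac{2 \left(-6\right) - 158}{128 - 130} = \frac{-12 - 158}{-2} = \left(-170\right) \left(- \frac{1}{2}\right) = 85$)
$\left(112 + f{\left(0,-10 \right)}\right) + c = \left(112 - 10\right) + 85 = 102 + 85 = 187$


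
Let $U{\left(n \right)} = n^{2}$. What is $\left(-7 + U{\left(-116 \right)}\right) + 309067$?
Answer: $322516$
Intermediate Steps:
$\left(-7 + U{\left(-116 \right)}\right) + 309067 = \left(-7 + \left(-116\right)^{2}\right) + 309067 = \left(-7 + 13456\right) + 309067 = 13449 + 309067 = 322516$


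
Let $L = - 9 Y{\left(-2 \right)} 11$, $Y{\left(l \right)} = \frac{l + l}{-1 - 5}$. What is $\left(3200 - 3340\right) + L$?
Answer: $-206$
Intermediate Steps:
$Y{\left(l \right)} = - \frac{l}{3}$ ($Y{\left(l \right)} = \frac{2 l}{-6} = 2 l \left(- \frac{1}{6}\right) = - \frac{l}{3}$)
$L = -66$ ($L = - 9 \left(\left(- \frac{1}{3}\right) \left(-2\right)\right) 11 = \left(-9\right) \frac{2}{3} \cdot 11 = \left(-6\right) 11 = -66$)
$\left(3200 - 3340\right) + L = \left(3200 - 3340\right) - 66 = -140 - 66 = -206$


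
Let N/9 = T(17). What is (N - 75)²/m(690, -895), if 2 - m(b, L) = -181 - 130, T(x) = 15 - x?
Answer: 8649/313 ≈ 27.633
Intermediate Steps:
m(b, L) = 313 (m(b, L) = 2 - (-181 - 130) = 2 - 1*(-311) = 2 + 311 = 313)
N = -18 (N = 9*(15 - 1*17) = 9*(15 - 17) = 9*(-2) = -18)
(N - 75)²/m(690, -895) = (-18 - 75)²/313 = (-93)²*(1/313) = 8649*(1/313) = 8649/313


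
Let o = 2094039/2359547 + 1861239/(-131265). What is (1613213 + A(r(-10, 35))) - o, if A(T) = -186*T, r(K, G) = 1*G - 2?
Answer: 165918975646275341/103241978985 ≈ 1.6071e+6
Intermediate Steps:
o = -1372268956466/103241978985 (o = 2094039*(1/2359547) + 1861239*(-1/131265) = 2094039/2359547 - 620413/43755 = -1372268956466/103241978985 ≈ -13.292)
r(K, G) = -2 + G (r(K, G) = G - 2 = -2 + G)
(1613213 + A(r(-10, 35))) - o = (1613213 - 186*(-2 + 35)) - 1*(-1372268956466/103241978985) = (1613213 - 186*33) + 1372268956466/103241978985 = (1613213 - 6138) + 1372268956466/103241978985 = 1607075 + 1372268956466/103241978985 = 165918975646275341/103241978985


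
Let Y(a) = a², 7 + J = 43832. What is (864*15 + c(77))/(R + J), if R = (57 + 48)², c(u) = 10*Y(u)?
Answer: 1445/1097 ≈ 1.3172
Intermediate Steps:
J = 43825 (J = -7 + 43832 = 43825)
c(u) = 10*u²
R = 11025 (R = 105² = 11025)
(864*15 + c(77))/(R + J) = (864*15 + 10*77²)/(11025 + 43825) = (12960 + 10*5929)/54850 = (12960 + 59290)*(1/54850) = 72250*(1/54850) = 1445/1097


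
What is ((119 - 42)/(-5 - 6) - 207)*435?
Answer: -93090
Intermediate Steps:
((119 - 42)/(-5 - 6) - 207)*435 = (77/(-11) - 207)*435 = (77*(-1/11) - 207)*435 = (-7 - 207)*435 = -214*435 = -93090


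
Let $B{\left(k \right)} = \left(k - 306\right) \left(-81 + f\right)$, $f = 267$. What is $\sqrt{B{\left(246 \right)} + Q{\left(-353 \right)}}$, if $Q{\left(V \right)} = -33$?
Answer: $i \sqrt{11193} \approx 105.8 i$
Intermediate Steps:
$B{\left(k \right)} = -56916 + 186 k$ ($B{\left(k \right)} = \left(k - 306\right) \left(-81 + 267\right) = \left(-306 + k\right) 186 = -56916 + 186 k$)
$\sqrt{B{\left(246 \right)} + Q{\left(-353 \right)}} = \sqrt{\left(-56916 + 186 \cdot 246\right) - 33} = \sqrt{\left(-56916 + 45756\right) - 33} = \sqrt{-11160 - 33} = \sqrt{-11193} = i \sqrt{11193}$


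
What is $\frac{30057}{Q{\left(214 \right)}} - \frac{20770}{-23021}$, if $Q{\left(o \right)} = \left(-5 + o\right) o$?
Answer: $\frac{1620901217}{1029637246} \approx 1.5742$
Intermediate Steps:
$Q{\left(o \right)} = o \left(-5 + o\right)$
$\frac{30057}{Q{\left(214 \right)}} - \frac{20770}{-23021} = \frac{30057}{214 \left(-5 + 214\right)} - \frac{20770}{-23021} = \frac{30057}{214 \cdot 209} - - \frac{20770}{23021} = \frac{30057}{44726} + \frac{20770}{23021} = \frac{1620901217}{1029637246}$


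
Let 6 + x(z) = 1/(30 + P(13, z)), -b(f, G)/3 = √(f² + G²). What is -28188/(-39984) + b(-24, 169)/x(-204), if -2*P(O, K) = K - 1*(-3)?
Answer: 2349/3332 + 783*√29137/1564 ≈ 86.162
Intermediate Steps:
P(O, K) = -3/2 - K/2 (P(O, K) = -(K - 1*(-3))/2 = -(K + 3)/2 = -(3 + K)/2 = -3/2 - K/2)
b(f, G) = -3*√(G² + f²) (b(f, G) = -3*√(f² + G²) = -3*√(G² + f²))
x(z) = -6 + 1/(57/2 - z/2) (x(z) = -6 + 1/(30 + (-3/2 - z/2)) = -6 + 1/(57/2 - z/2))
-28188/(-39984) + b(-24, 169)/x(-204) = -28188/(-39984) + (-3*√(169² + (-24)²))/((2*(170 - 3*(-204))/(-57 - 204))) = -28188*(-1/39984) + (-3*√(28561 + 576))/((2*(170 + 612)/(-261))) = 2349/3332 + (-3*√29137)/((2*(-1/261)*782)) = 2349/3332 + (-3*√29137)/(-1564/261) = 2349/3332 - 3*√29137*(-261/1564) = 2349/3332 + 783*√29137/1564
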